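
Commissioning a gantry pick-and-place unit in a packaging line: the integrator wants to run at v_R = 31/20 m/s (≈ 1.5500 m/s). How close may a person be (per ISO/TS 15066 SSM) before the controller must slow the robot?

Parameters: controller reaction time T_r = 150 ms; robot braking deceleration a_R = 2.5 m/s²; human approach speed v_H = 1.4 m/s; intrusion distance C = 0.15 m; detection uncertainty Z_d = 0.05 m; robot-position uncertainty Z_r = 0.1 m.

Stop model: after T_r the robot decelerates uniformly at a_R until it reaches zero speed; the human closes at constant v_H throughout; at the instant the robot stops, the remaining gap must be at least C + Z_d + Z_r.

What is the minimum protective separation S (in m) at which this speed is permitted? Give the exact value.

S_min = 2091/1000 m = 2.0910 m

stop time T_s = (31/20)/(5/2) = 0.6200 s
robot in T_r: 1.5500·0.1500 = 0.2325 m
robot under decel: 1.5500²/(2·2.5000) = 0.4805 m
human closes 1.4000·0.7700 = 1.0780 m
residual clearance needed = 0.1500+0.0500+0.1000 = 0.3000 m
S_min ≈ 0.2325+0.4805+1.0780+0.3000  ⇒  S_min = 2091/1000 m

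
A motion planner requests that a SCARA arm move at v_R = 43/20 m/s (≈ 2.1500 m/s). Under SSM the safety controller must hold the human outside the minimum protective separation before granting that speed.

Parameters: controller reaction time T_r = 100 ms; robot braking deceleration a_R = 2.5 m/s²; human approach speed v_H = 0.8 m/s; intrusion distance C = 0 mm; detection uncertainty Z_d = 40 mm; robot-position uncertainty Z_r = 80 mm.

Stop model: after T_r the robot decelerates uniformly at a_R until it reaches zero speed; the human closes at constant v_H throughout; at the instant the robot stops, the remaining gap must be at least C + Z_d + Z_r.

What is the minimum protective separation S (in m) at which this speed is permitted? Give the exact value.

S_min = 811/400 m = 2.0275 m

T_s = v_R/a_R = (43/20)/(5/2) = 0.8600 s
robot in T_r: 2.1500·0.1000 = 0.2150 m
robot covers 2.1500·0.8600 − ½·2.5000·0.8600² = 0.9245 m while stopping
person approaches 0.8000·(0.1000+0.8600) = 0.7680 m
C+Z_d+Z_r = 0.0000+0.0400+0.0800 = 0.1200 m
S_min ≈ 0.2150+0.9245+0.7680+0.1200  ⇒  S_min = 811/400 m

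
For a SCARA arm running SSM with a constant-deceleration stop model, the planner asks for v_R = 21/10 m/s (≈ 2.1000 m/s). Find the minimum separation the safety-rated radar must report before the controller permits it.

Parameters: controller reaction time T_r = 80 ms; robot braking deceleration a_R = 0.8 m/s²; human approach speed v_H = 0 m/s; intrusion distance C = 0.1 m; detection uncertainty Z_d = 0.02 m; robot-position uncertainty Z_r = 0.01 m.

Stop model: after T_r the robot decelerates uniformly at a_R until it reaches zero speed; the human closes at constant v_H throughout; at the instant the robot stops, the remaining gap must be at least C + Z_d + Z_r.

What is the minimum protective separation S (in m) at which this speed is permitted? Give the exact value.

S_min = 12217/4000 m = 3.0543 m

braking lasts T_s = (21/10)/(4/5) = 2.6250 s
reaction-phase robot travel = 2.1000·0.0800 = 0.1680 m
robot under decel: 2.1000²/(2·0.8000) = 2.7563 m
human closes 0.0000·2.7050 = 0.0000 m
residual clearance needed = 0.1000+0.0200+0.0100 = 0.1300 m
S_min ≈ 0.1680+2.7563+0.0000+0.1300  ⇒  S_min = 12217/4000 m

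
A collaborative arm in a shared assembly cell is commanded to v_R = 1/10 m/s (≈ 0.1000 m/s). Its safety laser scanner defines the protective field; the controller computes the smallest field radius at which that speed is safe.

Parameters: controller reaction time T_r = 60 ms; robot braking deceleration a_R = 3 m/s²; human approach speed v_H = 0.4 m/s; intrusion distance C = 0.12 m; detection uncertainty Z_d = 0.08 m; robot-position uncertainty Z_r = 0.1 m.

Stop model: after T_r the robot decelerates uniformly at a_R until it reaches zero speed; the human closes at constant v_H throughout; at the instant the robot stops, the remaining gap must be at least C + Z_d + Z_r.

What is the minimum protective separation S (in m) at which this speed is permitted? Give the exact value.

S_min = 69/200 m = 0.3450 m

T_s = v_R/a_R = (1/10)/3 = 0.0333 s
robot covers v_R·T_r = 0.1000·0.0600 = 0.0060 m before braking
robot under decel: 0.1000²/(2·3.0000) = 0.0017 m
human closes 0.4000·0.0933 = 0.0373 m
margins: 0.1200+0.0800+0.1000 = 0.3000 m
S_min ≈ 0.0060+0.0017+0.0373+0.3000  ⇒  S_min = 69/200 m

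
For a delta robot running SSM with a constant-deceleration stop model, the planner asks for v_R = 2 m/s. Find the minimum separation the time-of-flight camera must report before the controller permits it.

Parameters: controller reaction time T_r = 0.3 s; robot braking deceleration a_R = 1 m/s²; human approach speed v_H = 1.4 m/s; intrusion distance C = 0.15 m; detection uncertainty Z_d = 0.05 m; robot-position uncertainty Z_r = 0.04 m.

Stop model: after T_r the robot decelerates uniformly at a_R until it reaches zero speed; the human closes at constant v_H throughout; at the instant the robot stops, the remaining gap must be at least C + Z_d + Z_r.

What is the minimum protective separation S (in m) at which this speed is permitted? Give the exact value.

braking lasts T_s = 2/1 = 2.0000 s
robot covers v_R·T_r = 2.0000·0.3000 = 0.6000 m before braking
robot covers 2.0000·2.0000 − ½·1.0000·2.0000² = 2.0000 m while stopping
person approaches 1.4000·(0.3000+2.0000) = 3.2200 m
C+Z_d+Z_r = 0.1500+0.0500+0.0400 = 0.2400 m
S_min ≈ 0.6000+2.0000+3.2200+0.2400  ⇒  S_min = 303/50 m

S_min = 303/50 m = 6.0600 m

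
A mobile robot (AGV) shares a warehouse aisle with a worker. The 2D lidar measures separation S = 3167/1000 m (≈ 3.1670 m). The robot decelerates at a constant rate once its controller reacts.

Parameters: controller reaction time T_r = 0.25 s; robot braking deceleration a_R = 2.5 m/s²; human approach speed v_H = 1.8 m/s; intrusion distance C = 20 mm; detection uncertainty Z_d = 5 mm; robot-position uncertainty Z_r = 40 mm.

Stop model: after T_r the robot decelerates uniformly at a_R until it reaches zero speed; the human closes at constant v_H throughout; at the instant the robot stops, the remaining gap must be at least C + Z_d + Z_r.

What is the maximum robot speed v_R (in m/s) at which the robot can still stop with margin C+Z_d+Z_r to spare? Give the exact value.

v_R_max = 39/20 m/s = 1.9500 m/s

quadratic (1/5)·v² + (97/100)·v + (-663/250) = 0
  disc = (97/100)² − 4·(1/5)·(-663/250) = 49/16 ; √disc = 7/4
  v_R = (−(97/100) + 7/4) / (2·(1/5)) = 39/20 m/s
check:
braking lasts T_s = (39/20)/(5/2) = 0.7800 s
reaction-phase robot travel = 1.9500·0.2500 = 0.4875 m
robot covers 1.9500·0.7800 − ½·2.5000·0.7800² = 0.7605 m while stopping
human over T_r+T_s: 1.8000·(0.2500+0.7800) = 1.8540 m
margins: 0.0200+0.0050+0.0400 = 0.0650 m
sum ≈ 0.4875+0.7605+1.8540+0.0650 ≈ 3.1670 m = S ✓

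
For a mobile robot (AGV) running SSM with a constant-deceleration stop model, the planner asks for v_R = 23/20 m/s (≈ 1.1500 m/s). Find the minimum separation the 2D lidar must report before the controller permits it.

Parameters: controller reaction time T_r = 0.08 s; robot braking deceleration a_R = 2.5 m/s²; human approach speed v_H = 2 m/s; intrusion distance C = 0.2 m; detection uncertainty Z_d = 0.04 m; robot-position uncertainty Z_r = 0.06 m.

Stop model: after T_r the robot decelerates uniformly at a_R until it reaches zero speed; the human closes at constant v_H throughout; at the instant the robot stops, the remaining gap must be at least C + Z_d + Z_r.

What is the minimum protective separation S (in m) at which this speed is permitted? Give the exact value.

S_min = 3473/2000 m = 1.7365 m

stop time T_s = (23/20)/(5/2) = 0.4600 s
reaction-phase robot travel = 1.1500·0.0800 = 0.0920 m
robot under decel: 1.1500²/(2·2.5000) = 0.2645 m
human closes 2.0000·0.5400 = 1.0800 m
margins: 0.2000+0.0400+0.0600 = 0.3000 m
S_min ≈ 0.0920+0.2645+1.0800+0.3000  ⇒  S_min = 3473/2000 m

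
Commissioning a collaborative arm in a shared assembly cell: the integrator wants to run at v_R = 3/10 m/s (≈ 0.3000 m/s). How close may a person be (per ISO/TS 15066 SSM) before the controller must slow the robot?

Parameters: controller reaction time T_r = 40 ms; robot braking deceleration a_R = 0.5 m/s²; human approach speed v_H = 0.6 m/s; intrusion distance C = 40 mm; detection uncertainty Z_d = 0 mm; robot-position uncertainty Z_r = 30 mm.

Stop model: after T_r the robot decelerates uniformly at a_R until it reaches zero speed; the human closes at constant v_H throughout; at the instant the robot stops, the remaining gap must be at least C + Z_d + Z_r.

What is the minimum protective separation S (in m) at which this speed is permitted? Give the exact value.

S_min = 139/250 m = 0.5560 m

stop time T_s = (3/10)/(1/2) = 0.6000 s
robot covers v_R·T_r = 0.3000·0.0400 = 0.0120 m before braking
robot under decel: 0.3000²/(2·0.5000) = 0.0900 m
human over T_r+T_s: 0.6000·(0.0400+0.6000) = 0.3840 m
C+Z_d+Z_r = 0.0400+0.0000+0.0300 = 0.0700 m
S_min ≈ 0.0120+0.0900+0.3840+0.0700  ⇒  S_min = 139/250 m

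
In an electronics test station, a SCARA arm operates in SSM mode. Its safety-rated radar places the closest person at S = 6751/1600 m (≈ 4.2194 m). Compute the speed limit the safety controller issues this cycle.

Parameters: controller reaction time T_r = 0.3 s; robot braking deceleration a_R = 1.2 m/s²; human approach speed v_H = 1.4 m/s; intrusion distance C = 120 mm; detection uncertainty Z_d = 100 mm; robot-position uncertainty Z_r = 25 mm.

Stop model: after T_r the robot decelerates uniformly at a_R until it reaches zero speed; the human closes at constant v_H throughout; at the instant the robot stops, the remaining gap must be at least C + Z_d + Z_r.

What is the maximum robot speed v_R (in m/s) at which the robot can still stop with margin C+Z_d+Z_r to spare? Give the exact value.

v_R_max = 33/20 m/s = 1.6500 m/s

at the boundary: (5/12)·v² + (22/15)·v + (-5687/1600) = 0
  disc = (22/15)² − 4·(5/12)·(-5687/1600) = 116281/14400 ; √disc = 341/120
  v_R = (−(22/15) + 341/120) / (2·(5/12)) = 33/20 m/s
check:
stop time T_s = (33/20)/(6/5) = 1.3750 s
reaction-phase robot travel = 1.6500·0.3000 = 0.4950 m
robot under decel: 1.6500²/(2·1.2000) = 1.1344 m
person approaches 1.4000·(0.3000+1.3750) = 2.3450 m
C+Z_d+Z_r = 0.1200+0.1000+0.0250 = 0.2450 m
sum ≈ 0.4950+1.1344+2.3450+0.2450 ≈ 4.2194 m = S ✓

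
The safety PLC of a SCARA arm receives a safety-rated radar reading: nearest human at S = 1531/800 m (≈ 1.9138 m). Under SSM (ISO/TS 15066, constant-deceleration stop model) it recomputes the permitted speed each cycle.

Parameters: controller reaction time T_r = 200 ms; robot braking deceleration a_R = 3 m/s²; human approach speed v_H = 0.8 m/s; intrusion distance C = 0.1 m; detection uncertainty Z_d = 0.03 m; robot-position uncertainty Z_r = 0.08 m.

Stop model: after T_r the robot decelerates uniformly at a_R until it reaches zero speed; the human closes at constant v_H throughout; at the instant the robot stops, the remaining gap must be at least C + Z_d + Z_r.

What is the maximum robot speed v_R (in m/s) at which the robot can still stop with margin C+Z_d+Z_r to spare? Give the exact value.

v_R_max = 39/20 m/s = 1.9500 m/s

at the boundary: (1/6)·v² + (7/15)·v + (-247/160) = 0
  disc = (7/15)² − 4·(1/6)·(-247/160) = 4489/3600 ; √disc = 67/60
  v_R = (−(7/15) + 67/60) / (2·(1/6)) = 39/20 m/s
check:
stop time T_s = (39/20)/3 = 0.6500 s
reaction-phase robot travel = 1.9500·0.2000 = 0.3900 m
robot covers 1.9500·0.6500 − ½·3.0000·0.6500² = 0.6338 m while stopping
person approaches 0.8000·(0.2000+0.6500) = 0.6800 m
residual clearance needed = 0.1000+0.0300+0.0800 = 0.2100 m
sum ≈ 0.3900+0.6338+0.6800+0.2100 ≈ 1.9138 m = S ✓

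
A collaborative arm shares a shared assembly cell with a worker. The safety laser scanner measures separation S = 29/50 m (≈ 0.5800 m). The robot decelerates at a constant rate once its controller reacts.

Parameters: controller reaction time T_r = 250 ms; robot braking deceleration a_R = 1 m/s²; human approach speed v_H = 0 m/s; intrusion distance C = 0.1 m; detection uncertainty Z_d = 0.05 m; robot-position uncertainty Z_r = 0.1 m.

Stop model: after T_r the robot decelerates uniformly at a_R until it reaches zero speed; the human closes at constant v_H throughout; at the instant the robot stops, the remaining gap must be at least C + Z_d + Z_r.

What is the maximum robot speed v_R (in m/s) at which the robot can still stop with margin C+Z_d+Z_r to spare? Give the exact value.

v_R_max = 3/5 m/s = 0.6000 m/s

collect terms ⇒ (1/2)·v_R² + (1/4)·v_R + (-33/100) = 0
  disc = (1/4)² − 4·(1/2)·(-33/100) = 289/400 ; √disc = 17/20
  v_R = (−(1/4) + 17/20) / (2·(1/2)) = 3/5 m/s
check:
braking lasts T_s = (3/5)/1 = 0.6000 s
robot covers v_R·T_r = 0.6000·0.2500 = 0.1500 m before braking
braking distance = 0.6000²/(2·1.0000) = 0.1800 m
human over T_r+T_s: 0.0000·(0.2500+0.6000) = 0.0000 m
C+Z_d+Z_r = 0.1000+0.0500+0.1000 = 0.2500 m
sum ≈ 0.1500+0.1800+0.0000+0.2500 ≈ 0.5800 m = S ✓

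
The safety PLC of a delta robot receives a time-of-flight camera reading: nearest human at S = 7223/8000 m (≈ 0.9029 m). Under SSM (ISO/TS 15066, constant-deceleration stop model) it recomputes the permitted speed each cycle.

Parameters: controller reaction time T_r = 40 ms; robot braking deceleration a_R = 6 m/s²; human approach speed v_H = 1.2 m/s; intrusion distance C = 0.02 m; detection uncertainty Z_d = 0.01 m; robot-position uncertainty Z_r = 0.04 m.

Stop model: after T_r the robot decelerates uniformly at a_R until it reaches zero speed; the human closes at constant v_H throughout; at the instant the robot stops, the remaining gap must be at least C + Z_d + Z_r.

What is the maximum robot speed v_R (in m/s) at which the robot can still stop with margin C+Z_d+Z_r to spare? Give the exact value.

v_R_max = 39/20 m/s = 1.9500 m/s

collect terms ⇒ (1/12)·v_R² + (6/25)·v_R + (-6279/8000) = 0
  disc = (6/25)² − 4·(1/12)·(-6279/8000) = 12769/40000 ; √disc = 113/200
  v_R = (−(6/25) + 113/200) / (2·(1/12)) = 39/20 m/s
check:
braking lasts T_s = (39/20)/6 = 0.3250 s
robot covers v_R·T_r = 1.9500·0.0400 = 0.0780 m before braking
braking distance = 1.9500²/(2·6.0000) = 0.3169 m
human closes 1.2000·0.3650 = 0.4380 m
residual clearance needed = 0.0200+0.0100+0.0400 = 0.0700 m
sum ≈ 0.0780+0.3169+0.4380+0.0700 ≈ 0.9029 m = S ✓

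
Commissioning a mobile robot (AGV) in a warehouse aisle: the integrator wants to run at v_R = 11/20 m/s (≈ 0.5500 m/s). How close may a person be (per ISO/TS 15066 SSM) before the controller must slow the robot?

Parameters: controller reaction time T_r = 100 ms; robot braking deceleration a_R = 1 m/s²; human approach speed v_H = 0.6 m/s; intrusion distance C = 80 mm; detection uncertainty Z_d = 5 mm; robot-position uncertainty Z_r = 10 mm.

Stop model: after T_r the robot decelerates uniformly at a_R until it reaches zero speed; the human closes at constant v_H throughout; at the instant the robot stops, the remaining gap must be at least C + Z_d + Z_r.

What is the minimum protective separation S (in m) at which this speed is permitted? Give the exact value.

S_min = 553/800 m = 0.6913 m

stop time T_s = (11/20)/1 = 0.5500 s
robot covers v_R·T_r = 0.5500·0.1000 = 0.0550 m before braking
braking distance = 0.5500²/(2·1.0000) = 0.1512 m
human closes 0.6000·0.6500 = 0.3900 m
residual clearance needed = 0.0800+0.0050+0.0100 = 0.0950 m
S_min ≈ 0.0550+0.1512+0.3900+0.0950  ⇒  S_min = 553/800 m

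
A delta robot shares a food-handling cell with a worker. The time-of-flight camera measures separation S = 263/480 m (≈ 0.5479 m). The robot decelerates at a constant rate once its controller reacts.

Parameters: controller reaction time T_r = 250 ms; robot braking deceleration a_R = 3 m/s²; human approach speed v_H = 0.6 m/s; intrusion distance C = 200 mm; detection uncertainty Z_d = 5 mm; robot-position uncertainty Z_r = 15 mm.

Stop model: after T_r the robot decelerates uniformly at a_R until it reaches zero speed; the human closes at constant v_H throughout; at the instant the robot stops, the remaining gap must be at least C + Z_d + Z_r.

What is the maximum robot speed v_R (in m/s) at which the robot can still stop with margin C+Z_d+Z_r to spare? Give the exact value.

v_R_max = 7/20 m/s = 0.3500 m/s

collect terms ⇒ (1/6)·v_R² + (9/20)·v_R + (-427/2400) = 0
  disc = (9/20)² − 4·(1/6)·(-427/2400) = 289/900 ; √disc = 17/30
  v_R = (−(9/20) + 17/30) / (2·(1/6)) = 7/20 m/s
check:
braking lasts T_s = (7/20)/3 = 0.1167 s
robot covers v_R·T_r = 0.3500·0.2500 = 0.0875 m before braking
robot covers 0.3500·0.1167 − ½·3.0000·0.1167² = 0.0204 m while stopping
human closes 0.6000·0.3667 = 0.2200 m
margins: 0.2000+0.0050+0.0150 = 0.2200 m
sum ≈ 0.0875+0.0204+0.2200+0.2200 ≈ 0.5479 m = S ✓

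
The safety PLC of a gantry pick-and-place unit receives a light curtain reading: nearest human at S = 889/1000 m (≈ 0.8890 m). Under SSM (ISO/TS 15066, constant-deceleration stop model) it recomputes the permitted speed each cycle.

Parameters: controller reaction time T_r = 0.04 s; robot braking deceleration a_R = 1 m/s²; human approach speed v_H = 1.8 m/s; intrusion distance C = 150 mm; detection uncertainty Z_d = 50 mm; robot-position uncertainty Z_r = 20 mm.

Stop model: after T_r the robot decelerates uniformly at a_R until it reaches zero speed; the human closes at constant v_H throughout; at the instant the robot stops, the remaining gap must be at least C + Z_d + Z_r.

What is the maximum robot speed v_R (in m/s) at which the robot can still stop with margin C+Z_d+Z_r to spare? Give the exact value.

collect terms ⇒ (1/2)·v_R² + (46/25)·v_R + (-597/1000) = 0
  disc = (46/25)² − 4·(1/2)·(-597/1000) = 11449/2500 ; √disc = 107/50
  v_R = (−(46/25) + 107/50) / (2·(1/2)) = 3/10 m/s
check:
braking lasts T_s = (3/10)/1 = 0.3000 s
robot in T_r: 0.3000·0.0400 = 0.0120 m
robot under decel: 0.3000²/(2·1.0000) = 0.0450 m
person approaches 1.8000·(0.0400+0.3000) = 0.6120 m
residual clearance needed = 0.1500+0.0500+0.0200 = 0.2200 m
sum ≈ 0.0120+0.0450+0.6120+0.2200 ≈ 0.8890 m = S ✓

v_R_max = 3/10 m/s = 0.3000 m/s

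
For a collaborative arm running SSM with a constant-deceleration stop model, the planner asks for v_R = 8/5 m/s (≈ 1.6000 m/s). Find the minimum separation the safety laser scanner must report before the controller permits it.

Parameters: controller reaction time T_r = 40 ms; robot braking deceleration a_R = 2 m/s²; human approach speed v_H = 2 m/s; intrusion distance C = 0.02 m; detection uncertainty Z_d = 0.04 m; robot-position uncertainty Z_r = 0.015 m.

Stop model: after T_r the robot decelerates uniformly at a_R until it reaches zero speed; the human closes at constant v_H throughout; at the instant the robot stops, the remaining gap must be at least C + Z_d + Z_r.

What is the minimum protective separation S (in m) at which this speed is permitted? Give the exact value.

stop time T_s = (8/5)/2 = 0.8000 s
robot in T_r: 1.6000·0.0400 = 0.0640 m
robot covers 1.6000·0.8000 − ½·2.0000·0.8000² = 0.6400 m while stopping
human closes 2.0000·0.8400 = 1.6800 m
residual clearance needed = 0.0200+0.0400+0.0150 = 0.0750 m
S_min ≈ 0.0640+0.6400+1.6800+0.0750  ⇒  S_min = 2459/1000 m

S_min = 2459/1000 m = 2.4590 m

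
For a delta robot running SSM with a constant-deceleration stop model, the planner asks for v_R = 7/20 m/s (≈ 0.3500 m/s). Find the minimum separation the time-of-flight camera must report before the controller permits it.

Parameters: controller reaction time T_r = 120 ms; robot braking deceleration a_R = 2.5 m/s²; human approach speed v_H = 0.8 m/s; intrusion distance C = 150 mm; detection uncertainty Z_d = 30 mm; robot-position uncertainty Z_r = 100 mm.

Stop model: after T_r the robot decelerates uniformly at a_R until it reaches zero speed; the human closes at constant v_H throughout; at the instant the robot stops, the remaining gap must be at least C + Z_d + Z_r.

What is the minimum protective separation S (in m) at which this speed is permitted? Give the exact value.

S_min = 1109/2000 m = 0.5545 m

braking lasts T_s = (7/20)/(5/2) = 0.1400 s
robot in T_r: 0.3500·0.1200 = 0.0420 m
robot under decel: 0.3500²/(2·2.5000) = 0.0245 m
human over T_r+T_s: 0.8000·(0.1200+0.1400) = 0.2080 m
margins: 0.1500+0.0300+0.1000 = 0.2800 m
S_min ≈ 0.0420+0.0245+0.2080+0.2800  ⇒  S_min = 1109/2000 m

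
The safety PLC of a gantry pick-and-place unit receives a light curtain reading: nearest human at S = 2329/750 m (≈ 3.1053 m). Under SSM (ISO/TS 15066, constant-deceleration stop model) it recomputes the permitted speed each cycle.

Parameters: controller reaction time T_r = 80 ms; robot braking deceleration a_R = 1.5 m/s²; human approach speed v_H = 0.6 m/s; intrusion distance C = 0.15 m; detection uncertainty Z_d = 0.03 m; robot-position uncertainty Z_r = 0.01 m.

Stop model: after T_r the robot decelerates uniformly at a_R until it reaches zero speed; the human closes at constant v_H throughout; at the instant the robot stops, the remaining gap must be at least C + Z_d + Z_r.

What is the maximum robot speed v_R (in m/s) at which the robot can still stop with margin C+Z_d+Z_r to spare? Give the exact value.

v_R_max = 23/10 m/s = 2.3000 m/s

quadratic (1/3)·v² + (12/25)·v + (-4301/1500) = 0
  disc = (12/25)² − 4·(1/3)·(-4301/1500) = 22801/5625 ; √disc = 151/75
  v_R = (−(12/25) + 151/75) / (2·(1/3)) = 23/10 m/s
check:
braking lasts T_s = (23/10)/(3/2) = 1.5333 s
reaction-phase robot travel = 2.3000·0.0800 = 0.1840 m
braking distance = 2.3000²/(2·1.5000) = 1.7633 m
human over T_r+T_s: 0.6000·(0.0800+1.5333) = 0.9680 m
residual clearance needed = 0.1500+0.0300+0.0100 = 0.1900 m
sum ≈ 0.1840+1.7633+0.9680+0.1900 ≈ 3.1053 m = S ✓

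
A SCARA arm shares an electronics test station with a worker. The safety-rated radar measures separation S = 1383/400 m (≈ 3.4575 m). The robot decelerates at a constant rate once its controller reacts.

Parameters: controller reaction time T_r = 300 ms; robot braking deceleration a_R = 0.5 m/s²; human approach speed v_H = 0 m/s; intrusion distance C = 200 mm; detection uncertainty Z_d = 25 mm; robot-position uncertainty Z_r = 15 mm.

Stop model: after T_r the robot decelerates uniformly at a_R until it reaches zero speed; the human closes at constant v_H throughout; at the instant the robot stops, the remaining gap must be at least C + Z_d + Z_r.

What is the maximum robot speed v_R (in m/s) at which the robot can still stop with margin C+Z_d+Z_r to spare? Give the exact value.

at the boundary: (1)·v² + (3/10)·v + (-1287/400) = 0
  disc = (3/10)² − 4·(1)·(-1287/400) = 324/25 ; √disc = 18/5
  v_R = (−(3/10) + 18/5) / (2·(1)) = 33/20 m/s
check:
T_s = v_R/a_R = (33/20)/(1/2) = 3.3000 s
reaction-phase robot travel = 1.6500·0.3000 = 0.4950 m
robot under decel: 1.6500²/(2·0.5000) = 2.7225 m
human closes 0.0000·3.6000 = 0.0000 m
margins: 0.2000+0.0250+0.0150 = 0.2400 m
sum ≈ 0.4950+2.7225+0.0000+0.2400 ≈ 3.4575 m = S ✓

v_R_max = 33/20 m/s = 1.6500 m/s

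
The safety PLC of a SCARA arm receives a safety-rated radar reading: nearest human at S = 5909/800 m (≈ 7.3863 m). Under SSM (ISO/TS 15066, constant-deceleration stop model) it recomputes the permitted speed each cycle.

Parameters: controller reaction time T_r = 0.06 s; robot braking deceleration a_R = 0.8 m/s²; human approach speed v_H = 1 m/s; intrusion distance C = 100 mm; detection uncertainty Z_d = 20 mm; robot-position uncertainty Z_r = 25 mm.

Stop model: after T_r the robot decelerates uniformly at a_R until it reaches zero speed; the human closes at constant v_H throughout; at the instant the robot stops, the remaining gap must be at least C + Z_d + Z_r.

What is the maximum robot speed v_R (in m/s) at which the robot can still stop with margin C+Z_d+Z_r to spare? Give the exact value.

v_R_max = 5/2 m/s = 2.5000 m/s

collect terms ⇒ (5/8)·v_R² + (131/100)·v_R + (-1149/160) = 0
  disc = (131/100)² − 4·(5/8)·(-1149/160) = 786769/40000 ; √disc = 887/200
  v_R = (−(131/100) + 887/200) / (2·(5/8)) = 5/2 m/s
check:
braking lasts T_s = (5/2)/(4/5) = 3.1250 s
robot covers v_R·T_r = 2.5000·0.0600 = 0.1500 m before braking
robot under decel: 2.5000²/(2·0.8000) = 3.9062 m
human closes 1.0000·3.1850 = 3.1850 m
margins: 0.1000+0.0200+0.0250 = 0.1450 m
sum ≈ 0.1500+3.9062+3.1850+0.1450 ≈ 7.3863 m = S ✓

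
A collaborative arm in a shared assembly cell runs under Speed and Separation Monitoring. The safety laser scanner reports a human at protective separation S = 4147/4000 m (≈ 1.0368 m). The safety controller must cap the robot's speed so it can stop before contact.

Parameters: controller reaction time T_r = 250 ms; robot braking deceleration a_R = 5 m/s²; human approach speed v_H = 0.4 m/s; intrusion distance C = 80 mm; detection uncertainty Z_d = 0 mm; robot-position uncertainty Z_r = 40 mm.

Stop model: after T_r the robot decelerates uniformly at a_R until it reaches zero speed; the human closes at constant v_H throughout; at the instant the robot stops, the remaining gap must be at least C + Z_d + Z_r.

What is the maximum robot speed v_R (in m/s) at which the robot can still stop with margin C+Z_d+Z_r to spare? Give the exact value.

quadratic (1/10)·v² + (33/100)·v + (-3267/4000) = 0
  disc = (33/100)² − 4·(1/10)·(-3267/4000) = 1089/2500 ; √disc = 33/50
  v_R = (−(33/100) + 33/50) / (2·(1/10)) = 33/20 m/s
check:
T_s = v_R/a_R = (33/20)/5 = 0.3300 s
reaction-phase robot travel = 1.6500·0.2500 = 0.4125 m
robot under decel: 1.6500²/(2·5.0000) = 0.2722 m
person approaches 0.4000·(0.2500+0.3300) = 0.2320 m
C+Z_d+Z_r = 0.0800+0.0000+0.0400 = 0.1200 m
sum ≈ 0.4125+0.2722+0.2320+0.1200 ≈ 1.0368 m = S ✓

v_R_max = 33/20 m/s = 1.6500 m/s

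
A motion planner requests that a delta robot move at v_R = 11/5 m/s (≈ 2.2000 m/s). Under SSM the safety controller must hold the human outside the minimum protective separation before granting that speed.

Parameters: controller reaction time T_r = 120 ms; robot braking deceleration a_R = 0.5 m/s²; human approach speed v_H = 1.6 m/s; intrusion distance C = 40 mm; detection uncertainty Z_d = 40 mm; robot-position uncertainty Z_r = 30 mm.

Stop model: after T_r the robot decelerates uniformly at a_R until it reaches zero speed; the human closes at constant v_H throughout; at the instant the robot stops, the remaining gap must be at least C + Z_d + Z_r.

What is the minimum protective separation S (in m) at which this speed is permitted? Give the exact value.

braking lasts T_s = (11/5)/(1/2) = 4.4000 s
robot covers v_R·T_r = 2.2000·0.1200 = 0.2640 m before braking
robot covers 2.2000·4.4000 − ½·0.5000·4.4000² = 4.8400 m while stopping
human over T_r+T_s: 1.6000·(0.1200+4.4000) = 7.2320 m
residual clearance needed = 0.0400+0.0400+0.0300 = 0.1100 m
S_min ≈ 0.2640+4.8400+7.2320+0.1100  ⇒  S_min = 6223/500 m

S_min = 6223/500 m = 12.4460 m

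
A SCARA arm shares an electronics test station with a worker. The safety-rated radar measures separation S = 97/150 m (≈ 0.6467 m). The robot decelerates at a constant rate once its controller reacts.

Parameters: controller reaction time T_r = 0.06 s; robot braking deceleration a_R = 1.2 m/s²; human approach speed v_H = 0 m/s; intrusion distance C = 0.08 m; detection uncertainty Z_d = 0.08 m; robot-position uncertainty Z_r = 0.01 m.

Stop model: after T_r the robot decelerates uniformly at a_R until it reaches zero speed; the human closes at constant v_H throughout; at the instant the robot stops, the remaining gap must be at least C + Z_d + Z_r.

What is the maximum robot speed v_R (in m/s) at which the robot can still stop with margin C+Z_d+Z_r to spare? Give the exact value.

collect terms ⇒ (5/12)·v_R² + (3/50)·v_R + (-143/300) = 0
  disc = (3/50)² − 4·(5/12)·(-143/300) = 4489/5625 ; √disc = 67/75
  v_R = (−(3/50) + 67/75) / (2·(5/12)) = 1 m/s
check:
braking lasts T_s = 1/(6/5) = 0.8333 s
reaction-phase robot travel = 1.0000·0.0600 = 0.0600 m
robot covers 1.0000·0.8333 − ½·1.2000·0.8333² = 0.4167 m while stopping
human over T_r+T_s: 0.0000·(0.0600+0.8333) = 0.0000 m
C+Z_d+Z_r = 0.0800+0.0800+0.0100 = 0.1700 m
sum ≈ 0.0600+0.4167+0.0000+0.1700 ≈ 0.6467 m = S ✓

v_R_max = 1 m/s = 1.0000 m/s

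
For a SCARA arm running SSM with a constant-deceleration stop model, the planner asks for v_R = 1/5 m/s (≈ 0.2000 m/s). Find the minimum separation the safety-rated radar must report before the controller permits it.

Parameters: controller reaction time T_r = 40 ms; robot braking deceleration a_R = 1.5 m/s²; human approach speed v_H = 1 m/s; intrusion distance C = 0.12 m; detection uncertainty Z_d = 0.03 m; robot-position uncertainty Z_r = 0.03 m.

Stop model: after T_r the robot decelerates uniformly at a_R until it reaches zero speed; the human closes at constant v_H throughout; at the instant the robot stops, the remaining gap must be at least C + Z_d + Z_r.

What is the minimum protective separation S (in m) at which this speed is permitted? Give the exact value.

S_min = 281/750 m = 0.3747 m

T_s = v_R/a_R = (1/5)/(3/2) = 0.1333 s
reaction-phase robot travel = 0.2000·0.0400 = 0.0080 m
robot covers 0.2000·0.1333 − ½·1.5000·0.1333² = 0.0133 m while stopping
human over T_r+T_s: 1.0000·(0.0400+0.1333) = 0.1733 m
margins: 0.1200+0.0300+0.0300 = 0.1800 m
S_min ≈ 0.0080+0.0133+0.1733+0.1800  ⇒  S_min = 281/750 m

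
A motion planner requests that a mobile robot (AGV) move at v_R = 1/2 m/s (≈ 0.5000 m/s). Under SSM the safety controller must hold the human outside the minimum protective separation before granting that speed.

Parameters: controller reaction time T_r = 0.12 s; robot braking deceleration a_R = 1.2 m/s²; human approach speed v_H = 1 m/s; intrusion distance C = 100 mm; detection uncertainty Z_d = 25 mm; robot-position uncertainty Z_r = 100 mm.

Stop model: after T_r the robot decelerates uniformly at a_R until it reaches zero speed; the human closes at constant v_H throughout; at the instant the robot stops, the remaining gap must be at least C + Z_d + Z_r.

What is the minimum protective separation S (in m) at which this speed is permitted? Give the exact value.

S_min = 1111/1200 m = 0.9258 m

braking lasts T_s = (1/2)/(6/5) = 0.4167 s
robot covers v_R·T_r = 0.5000·0.1200 = 0.0600 m before braking
robot under decel: 0.5000²/(2·1.2000) = 0.1042 m
human closes 1.0000·0.5367 = 0.5367 m
margins: 0.1000+0.0250+0.1000 = 0.2250 m
S_min ≈ 0.0600+0.1042+0.5367+0.2250  ⇒  S_min = 1111/1200 m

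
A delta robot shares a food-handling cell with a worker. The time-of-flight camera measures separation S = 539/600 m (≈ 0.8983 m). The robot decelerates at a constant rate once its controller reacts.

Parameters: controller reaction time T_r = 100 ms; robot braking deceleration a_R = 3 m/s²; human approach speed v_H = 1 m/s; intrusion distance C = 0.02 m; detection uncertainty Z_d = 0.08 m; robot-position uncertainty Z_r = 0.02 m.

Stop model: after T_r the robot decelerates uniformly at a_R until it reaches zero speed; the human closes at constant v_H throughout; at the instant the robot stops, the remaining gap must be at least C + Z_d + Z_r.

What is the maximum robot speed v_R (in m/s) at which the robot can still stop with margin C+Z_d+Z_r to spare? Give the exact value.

v_R_max = 11/10 m/s = 1.1000 m/s

collect terms ⇒ (1/6)·v_R² + (13/30)·v_R + (-407/600) = 0
  disc = (13/30)² − 4·(1/6)·(-407/600) = 16/25 ; √disc = 4/5
  v_R = (−(13/30) + 4/5) / (2·(1/6)) = 11/10 m/s
check:
T_s = v_R/a_R = (11/10)/3 = 0.3667 s
robot covers v_R·T_r = 1.1000·0.1000 = 0.1100 m before braking
robot under decel: 1.1000²/(2·3.0000) = 0.2017 m
person approaches 1.0000·(0.1000+0.3667) = 0.4667 m
margins: 0.0200+0.0800+0.0200 = 0.1200 m
sum ≈ 0.1100+0.2017+0.4667+0.1200 ≈ 0.8983 m = S ✓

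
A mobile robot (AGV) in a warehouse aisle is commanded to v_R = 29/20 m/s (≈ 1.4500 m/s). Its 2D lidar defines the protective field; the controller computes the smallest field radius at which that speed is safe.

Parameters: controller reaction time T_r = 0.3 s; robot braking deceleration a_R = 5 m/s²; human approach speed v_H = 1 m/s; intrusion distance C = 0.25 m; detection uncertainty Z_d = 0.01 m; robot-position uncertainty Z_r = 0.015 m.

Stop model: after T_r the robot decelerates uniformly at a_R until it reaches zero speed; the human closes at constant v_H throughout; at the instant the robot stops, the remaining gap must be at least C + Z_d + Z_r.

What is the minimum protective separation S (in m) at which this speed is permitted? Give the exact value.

braking lasts T_s = (29/20)/5 = 0.2900 s
robot in T_r: 1.4500·0.3000 = 0.4350 m
robot under decel: 1.4500²/(2·5.0000) = 0.2102 m
human closes 1.0000·0.5900 = 0.5900 m
margins: 0.2500+0.0100+0.0150 = 0.2750 m
S_min ≈ 0.4350+0.2102+0.5900+0.2750  ⇒  S_min = 6041/4000 m

S_min = 6041/4000 m = 1.5103 m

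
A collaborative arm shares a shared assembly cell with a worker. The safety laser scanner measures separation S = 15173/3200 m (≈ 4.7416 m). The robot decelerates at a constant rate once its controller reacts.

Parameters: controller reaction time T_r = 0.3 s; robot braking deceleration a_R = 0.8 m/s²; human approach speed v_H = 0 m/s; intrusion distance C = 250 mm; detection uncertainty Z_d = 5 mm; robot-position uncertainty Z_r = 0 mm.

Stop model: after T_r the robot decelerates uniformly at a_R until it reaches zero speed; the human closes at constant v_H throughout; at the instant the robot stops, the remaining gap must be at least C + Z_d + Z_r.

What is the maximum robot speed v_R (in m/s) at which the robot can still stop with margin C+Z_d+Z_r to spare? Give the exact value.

v_R_max = 49/20 m/s = 2.4500 m/s

quadratic (5/8)·v² + (3/10)·v + (-14357/3200) = 0
  disc = (3/10)² − 4·(5/8)·(-14357/3200) = 72361/6400 ; √disc = 269/80
  v_R = (−(3/10) + 269/80) / (2·(5/8)) = 49/20 m/s
check:
stop time T_s = (49/20)/(4/5) = 3.0625 s
robot in T_r: 2.4500·0.3000 = 0.7350 m
robot covers 2.4500·3.0625 − ½·0.8000·3.0625² = 3.7516 m while stopping
human closes 0.0000·3.3625 = 0.0000 m
margins: 0.2500+0.0050+0.0000 = 0.2550 m
sum ≈ 0.7350+3.7516+0.0000+0.2550 ≈ 4.7416 m = S ✓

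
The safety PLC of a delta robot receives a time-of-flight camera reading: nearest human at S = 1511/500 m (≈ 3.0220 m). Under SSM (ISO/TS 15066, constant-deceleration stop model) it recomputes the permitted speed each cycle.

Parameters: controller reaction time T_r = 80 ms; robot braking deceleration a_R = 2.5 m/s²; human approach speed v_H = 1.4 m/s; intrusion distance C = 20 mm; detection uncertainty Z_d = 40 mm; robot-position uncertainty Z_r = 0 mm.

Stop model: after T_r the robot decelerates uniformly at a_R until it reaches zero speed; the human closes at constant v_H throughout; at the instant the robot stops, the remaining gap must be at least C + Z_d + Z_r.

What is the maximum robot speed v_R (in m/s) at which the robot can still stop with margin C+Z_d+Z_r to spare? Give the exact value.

v_R_max = 5/2 m/s = 2.5000 m/s

collect terms ⇒ (1/5)·v_R² + (16/25)·v_R + (-57/20) = 0
  disc = (16/25)² − 4·(1/5)·(-57/20) = 1681/625 ; √disc = 41/25
  v_R = (−(16/25) + 41/25) / (2·(1/5)) = 5/2 m/s
check:
stop time T_s = (5/2)/(5/2) = 1.0000 s
robot in T_r: 2.5000·0.0800 = 0.2000 m
robot under decel: 2.5000²/(2·2.5000) = 1.2500 m
human closes 1.4000·1.0800 = 1.5120 m
residual clearance needed = 0.0200+0.0400+0.0000 = 0.0600 m
sum ≈ 0.2000+1.2500+1.5120+0.0600 ≈ 3.0220 m = S ✓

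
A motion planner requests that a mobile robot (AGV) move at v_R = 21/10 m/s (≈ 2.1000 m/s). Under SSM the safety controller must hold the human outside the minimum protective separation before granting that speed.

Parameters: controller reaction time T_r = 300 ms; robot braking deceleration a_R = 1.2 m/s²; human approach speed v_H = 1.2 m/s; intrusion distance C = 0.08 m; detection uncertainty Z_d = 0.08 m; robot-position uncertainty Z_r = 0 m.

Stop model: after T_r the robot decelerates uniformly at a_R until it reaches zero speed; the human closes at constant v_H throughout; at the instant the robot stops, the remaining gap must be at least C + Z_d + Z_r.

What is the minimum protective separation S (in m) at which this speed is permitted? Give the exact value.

S_min = 407/80 m = 5.0875 m

stop time T_s = (21/10)/(6/5) = 1.7500 s
robot covers v_R·T_r = 2.1000·0.3000 = 0.6300 m before braking
robot covers 2.1000·1.7500 − ½·1.2000·1.7500² = 1.8375 m while stopping
person approaches 1.2000·(0.3000+1.7500) = 2.4600 m
residual clearance needed = 0.0800+0.0800+0.0000 = 0.1600 m
S_min ≈ 0.6300+1.8375+2.4600+0.1600  ⇒  S_min = 407/80 m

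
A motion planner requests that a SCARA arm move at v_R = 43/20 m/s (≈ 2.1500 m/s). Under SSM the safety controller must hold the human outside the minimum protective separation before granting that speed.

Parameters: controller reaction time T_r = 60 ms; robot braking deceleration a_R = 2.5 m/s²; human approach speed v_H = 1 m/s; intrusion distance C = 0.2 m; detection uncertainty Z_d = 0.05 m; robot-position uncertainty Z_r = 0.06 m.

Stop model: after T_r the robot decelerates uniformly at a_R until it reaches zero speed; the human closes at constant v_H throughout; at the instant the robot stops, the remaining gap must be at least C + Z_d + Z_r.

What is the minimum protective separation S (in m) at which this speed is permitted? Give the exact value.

S_min = 4567/2000 m = 2.2835 m

braking lasts T_s = (43/20)/(5/2) = 0.8600 s
robot in T_r: 2.1500·0.0600 = 0.1290 m
robot covers 2.1500·0.8600 − ½·2.5000·0.8600² = 0.9245 m while stopping
human closes 1.0000·0.9200 = 0.9200 m
margins: 0.2000+0.0500+0.0600 = 0.3100 m
S_min ≈ 0.1290+0.9245+0.9200+0.3100  ⇒  S_min = 4567/2000 m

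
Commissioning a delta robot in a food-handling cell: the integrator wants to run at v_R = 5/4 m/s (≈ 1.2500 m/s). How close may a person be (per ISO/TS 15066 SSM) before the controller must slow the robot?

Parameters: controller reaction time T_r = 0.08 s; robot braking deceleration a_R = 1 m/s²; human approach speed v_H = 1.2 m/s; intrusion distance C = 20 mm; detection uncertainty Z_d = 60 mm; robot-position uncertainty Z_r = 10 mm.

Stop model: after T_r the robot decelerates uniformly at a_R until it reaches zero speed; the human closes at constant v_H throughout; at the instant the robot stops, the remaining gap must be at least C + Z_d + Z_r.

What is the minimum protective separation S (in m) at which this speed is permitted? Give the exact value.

S_min = 10269/4000 m = 2.5673 m

braking lasts T_s = (5/4)/1 = 1.2500 s
reaction-phase robot travel = 1.2500·0.0800 = 0.1000 m
braking distance = 1.2500²/(2·1.0000) = 0.7812 m
human over T_r+T_s: 1.2000·(0.0800+1.2500) = 1.5960 m
C+Z_d+Z_r = 0.0200+0.0600+0.0100 = 0.0900 m
S_min ≈ 0.1000+0.7812+1.5960+0.0900  ⇒  S_min = 10269/4000 m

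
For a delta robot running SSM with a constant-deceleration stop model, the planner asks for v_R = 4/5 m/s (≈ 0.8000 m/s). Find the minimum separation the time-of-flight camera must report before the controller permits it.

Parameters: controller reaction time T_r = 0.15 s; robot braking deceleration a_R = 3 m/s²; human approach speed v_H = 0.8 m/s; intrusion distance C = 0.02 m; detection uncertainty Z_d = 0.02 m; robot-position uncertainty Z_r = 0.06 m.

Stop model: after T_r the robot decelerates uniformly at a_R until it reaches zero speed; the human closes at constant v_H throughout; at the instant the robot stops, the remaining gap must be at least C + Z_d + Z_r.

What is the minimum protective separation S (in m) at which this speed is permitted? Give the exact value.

S_min = 33/50 m = 0.6600 m

braking lasts T_s = (4/5)/3 = 0.2667 s
robot covers v_R·T_r = 0.8000·0.1500 = 0.1200 m before braking
braking distance = 0.8000²/(2·3.0000) = 0.1067 m
person approaches 0.8000·(0.1500+0.2667) = 0.3333 m
residual clearance needed = 0.0200+0.0200+0.0600 = 0.1000 m
S_min ≈ 0.1200+0.1067+0.3333+0.1000  ⇒  S_min = 33/50 m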